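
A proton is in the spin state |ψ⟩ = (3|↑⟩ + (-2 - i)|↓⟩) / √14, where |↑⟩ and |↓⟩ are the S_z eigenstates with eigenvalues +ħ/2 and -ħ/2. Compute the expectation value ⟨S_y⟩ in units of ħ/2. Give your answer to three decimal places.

⟨σ_y⟩ = 2 Im(a* b)/(|a|²+|b|²) with a = 3, b = (-2 - i).
a* b = (-6 - 3i), so ⟨σ_y⟩ = -6/14.
⟨S_y⟩ = (ħ/2)·⟨σ_y⟩.

-0.429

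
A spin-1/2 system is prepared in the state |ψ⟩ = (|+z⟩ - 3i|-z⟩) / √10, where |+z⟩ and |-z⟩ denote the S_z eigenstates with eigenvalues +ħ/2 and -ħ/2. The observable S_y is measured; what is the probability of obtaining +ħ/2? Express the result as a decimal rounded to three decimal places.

0.200

|+y⟩ = (|+z⟩ + i|-z⟩)/√2, so ⟨+y|ψ⟩ = (-2) / (√2·√10).
P = |-2|² / 20 = 4/20.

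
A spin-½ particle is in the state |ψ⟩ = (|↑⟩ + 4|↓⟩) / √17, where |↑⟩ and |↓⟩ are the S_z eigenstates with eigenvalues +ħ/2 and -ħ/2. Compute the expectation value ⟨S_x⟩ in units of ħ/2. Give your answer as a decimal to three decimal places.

⟨σ_x⟩ = 2 Re(a* b)/(|a|²+|b|²) with a = 1, b = 4.
a* b = 4, so ⟨σ_x⟩ = 8/17.
⟨S_x⟩ = (ħ/2)·⟨σ_x⟩.

0.471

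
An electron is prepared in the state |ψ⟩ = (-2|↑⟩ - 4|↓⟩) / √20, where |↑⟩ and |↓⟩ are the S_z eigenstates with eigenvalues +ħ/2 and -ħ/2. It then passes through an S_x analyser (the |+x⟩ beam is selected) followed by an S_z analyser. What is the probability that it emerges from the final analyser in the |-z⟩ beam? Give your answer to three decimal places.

First analyser (S_x): P(|+x⟩) = |⟨+x|ψ⟩|² = 36/40.
After stage 1 the state is |+x⟩; P(|-z⟩) = |⟨-z|+x⟩|² = 1/2.
Joint probability = 36/40 × 1/2 = 0.450.

0.450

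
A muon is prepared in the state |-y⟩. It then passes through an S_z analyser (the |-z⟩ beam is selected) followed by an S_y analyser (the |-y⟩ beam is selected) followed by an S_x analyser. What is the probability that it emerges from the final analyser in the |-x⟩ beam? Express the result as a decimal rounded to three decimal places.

0.125

First analyser (S_z): from |-y⟩, P(|-z⟩) = 1/2.
After stage 1 the state is |-z⟩; P(|-y⟩) = |⟨-y|-z⟩|² = 1/2.
After stage 2 the state is |-y⟩; P(|-x⟩) = |⟨-x|-y⟩|² = 1/2.
Joint probability = 1/2 × 1/2 × 1/2 = 0.125.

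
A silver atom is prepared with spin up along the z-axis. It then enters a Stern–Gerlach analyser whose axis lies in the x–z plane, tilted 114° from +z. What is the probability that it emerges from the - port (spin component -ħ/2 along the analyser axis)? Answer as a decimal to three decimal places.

For spin-½, the probability of finding spin-up along an axis at angle θ to the initial spin direction is cos²(θ/2); spin-down is sin²(θ/2).
θ = 114°, so P = sin²(57°) ≈ 0.703.

0.703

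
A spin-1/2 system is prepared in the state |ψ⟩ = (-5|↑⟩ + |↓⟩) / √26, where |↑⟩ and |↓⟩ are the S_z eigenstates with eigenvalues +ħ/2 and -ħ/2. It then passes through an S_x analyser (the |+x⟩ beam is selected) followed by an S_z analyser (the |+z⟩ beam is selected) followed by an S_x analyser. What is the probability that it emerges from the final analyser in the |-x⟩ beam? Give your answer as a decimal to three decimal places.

0.077

First analyser (S_x): P(|+x⟩) = |⟨+x|ψ⟩|² = 16/52.
After stage 1 the state is |+x⟩; P(|+z⟩) = |⟨+z|+x⟩|² = 1/2.
After stage 2 the state is |+z⟩; P(|-x⟩) = |⟨-x|+z⟩|² = 1/2.
Joint probability = 16/52 × 1/2 × 1/2 = 0.077.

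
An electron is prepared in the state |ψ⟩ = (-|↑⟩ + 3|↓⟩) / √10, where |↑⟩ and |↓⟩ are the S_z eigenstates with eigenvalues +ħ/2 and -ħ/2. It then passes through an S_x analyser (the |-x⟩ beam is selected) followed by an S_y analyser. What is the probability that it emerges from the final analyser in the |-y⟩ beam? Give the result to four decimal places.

0.4000

First analyser (S_x): P(|-x⟩) = |⟨-x|ψ⟩|² = 16/20.
After stage 1 the state is |-x⟩; P(|-y⟩) = |⟨-y|-x⟩|² = 1/2.
Joint probability = 16/20 × 1/2 = 0.4000.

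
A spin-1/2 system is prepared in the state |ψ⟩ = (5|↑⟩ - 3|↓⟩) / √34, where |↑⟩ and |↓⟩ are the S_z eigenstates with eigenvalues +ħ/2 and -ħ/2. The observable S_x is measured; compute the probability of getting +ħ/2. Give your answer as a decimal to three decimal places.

0.059

|+x⟩ = (|↑⟩ + |↓⟩)/√2, so ⟨+x|ψ⟩ = (2) / (√2·√34).
P = |2|² / 68 = 4/68.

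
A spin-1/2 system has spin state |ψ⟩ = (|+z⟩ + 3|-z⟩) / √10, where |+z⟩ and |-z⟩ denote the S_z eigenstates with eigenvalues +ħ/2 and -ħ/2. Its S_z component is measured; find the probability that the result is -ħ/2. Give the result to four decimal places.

The -ħ/2 outcome corresponds to |-z⟩. Its amplitude in |ψ⟩ is 3/√10.
P = |3|² / 10 = 9/10.

0.9000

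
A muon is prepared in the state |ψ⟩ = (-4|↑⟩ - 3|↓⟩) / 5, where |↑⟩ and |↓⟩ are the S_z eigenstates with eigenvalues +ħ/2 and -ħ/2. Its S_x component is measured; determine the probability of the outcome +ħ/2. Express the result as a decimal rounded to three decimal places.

|+x⟩ = (|↑⟩ + |↓⟩)/√2, so ⟨+x|ψ⟩ = (-7) / (√2·5).
P = |-7|² / 50 = 49/50.

0.980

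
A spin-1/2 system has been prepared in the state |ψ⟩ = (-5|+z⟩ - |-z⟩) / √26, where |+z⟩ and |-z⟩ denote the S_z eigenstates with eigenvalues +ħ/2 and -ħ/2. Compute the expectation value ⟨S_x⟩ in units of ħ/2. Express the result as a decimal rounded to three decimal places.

0.385

⟨σ_x⟩ = 2 Re(a* b)/(|a|²+|b|²) with a = -5, b = -1.
a* b = 5, so ⟨σ_x⟩ = 10/26.
⟨S_x⟩ = (ħ/2)·⟨σ_x⟩.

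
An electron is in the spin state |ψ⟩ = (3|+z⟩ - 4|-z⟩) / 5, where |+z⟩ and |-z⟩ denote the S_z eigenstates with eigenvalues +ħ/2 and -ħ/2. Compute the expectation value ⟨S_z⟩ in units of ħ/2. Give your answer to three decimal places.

-0.280

⟨σ_z⟩ = |a|² - |b|² divided by |a|²+|b|², with a, b the |+z⟩, |-z⟩ amplitudes.
= (9 - 16)/25 = -7/25.
⟨S_z⟩ = (ħ/2)·⟨σ_z⟩.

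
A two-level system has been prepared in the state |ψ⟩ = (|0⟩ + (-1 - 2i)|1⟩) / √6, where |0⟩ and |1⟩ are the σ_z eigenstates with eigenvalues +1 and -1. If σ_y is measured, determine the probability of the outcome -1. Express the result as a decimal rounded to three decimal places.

0.833

|-y⟩ = (|0⟩ - i|1⟩)/√2, so ⟨-y|ψ⟩ = (3 - i) / (√2·√6).
P = |3 - i|² / 12 = 10/12.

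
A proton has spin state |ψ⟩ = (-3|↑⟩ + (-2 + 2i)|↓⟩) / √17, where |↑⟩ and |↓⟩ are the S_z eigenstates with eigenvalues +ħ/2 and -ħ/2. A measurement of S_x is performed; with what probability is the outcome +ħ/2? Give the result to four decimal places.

0.8529

|+x⟩ = (|↑⟩ + |↓⟩)/√2, so ⟨+x|ψ⟩ = (-5 + 2i) / (√2·√17).
P = |-5 + 2i|² / 34 = 29/34.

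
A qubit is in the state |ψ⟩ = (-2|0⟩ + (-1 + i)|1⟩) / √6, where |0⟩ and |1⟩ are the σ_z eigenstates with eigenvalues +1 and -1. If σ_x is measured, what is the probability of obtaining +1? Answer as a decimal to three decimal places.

|+x⟩ = (|0⟩ + |1⟩)/√2, so ⟨+x|ψ⟩ = (-3 + i) / (√2·√6).
P = |-3 + i|² / 12 = 10/12.

0.833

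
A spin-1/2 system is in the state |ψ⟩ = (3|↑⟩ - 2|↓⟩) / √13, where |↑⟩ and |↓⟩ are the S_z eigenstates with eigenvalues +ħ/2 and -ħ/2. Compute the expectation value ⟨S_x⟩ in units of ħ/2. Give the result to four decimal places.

⟨σ_x⟩ = 2 Re(a* b)/(|a|²+|b|²) with a = 3, b = -2.
a* b = -6, so ⟨σ_x⟩ = -12/13.
⟨S_x⟩ = (ħ/2)·⟨σ_x⟩.

-0.9231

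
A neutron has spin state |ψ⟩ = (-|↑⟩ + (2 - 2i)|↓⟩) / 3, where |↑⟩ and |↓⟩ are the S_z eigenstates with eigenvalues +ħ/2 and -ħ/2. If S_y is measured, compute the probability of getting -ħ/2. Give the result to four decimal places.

0.2778

|-y⟩ = (|↑⟩ - i|↓⟩)/√2, so ⟨-y|ψ⟩ = (1 + 2i) / (√2·3).
P = |1 + 2i|² / 18 = 5/18.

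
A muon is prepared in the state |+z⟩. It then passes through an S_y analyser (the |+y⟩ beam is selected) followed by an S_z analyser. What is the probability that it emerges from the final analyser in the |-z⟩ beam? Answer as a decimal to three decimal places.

First analyser (S_y): from |+z⟩, P(|+y⟩) = 1/2.
After stage 1 the state is |+y⟩; P(|-z⟩) = |⟨-z|+y⟩|² = 1/2.
Joint probability = 1/2 × 1/2 = 0.250.

0.250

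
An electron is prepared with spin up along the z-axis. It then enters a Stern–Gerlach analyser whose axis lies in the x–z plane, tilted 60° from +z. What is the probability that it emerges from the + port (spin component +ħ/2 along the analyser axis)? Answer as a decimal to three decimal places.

0.750

For spin-½, the probability of finding spin-up along an axis at angle θ to the initial spin direction is cos²(θ/2); spin-down is sin²(θ/2).
θ = 60°, so P = cos²(30°) ≈ 0.750.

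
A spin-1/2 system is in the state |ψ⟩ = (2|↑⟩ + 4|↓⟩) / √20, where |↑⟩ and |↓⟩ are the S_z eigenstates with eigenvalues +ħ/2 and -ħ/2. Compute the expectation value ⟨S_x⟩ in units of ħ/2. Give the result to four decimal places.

0.8000

⟨σ_x⟩ = 2 Re(a* b)/(|a|²+|b|²) with a = 2, b = 4.
a* b = 8, so ⟨σ_x⟩ = 16/20.
⟨S_x⟩ = (ħ/2)·⟨σ_x⟩.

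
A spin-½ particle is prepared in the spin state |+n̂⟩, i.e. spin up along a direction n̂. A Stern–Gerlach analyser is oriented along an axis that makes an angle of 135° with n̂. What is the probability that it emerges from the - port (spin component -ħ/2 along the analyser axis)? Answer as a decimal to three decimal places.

0.854

For spin-½, the probability of finding spin-up along an axis at angle θ to the initial spin direction is cos²(θ/2); spin-down is sin²(θ/2).
θ = 135°, so P = sin²(67.5°) ≈ 0.854.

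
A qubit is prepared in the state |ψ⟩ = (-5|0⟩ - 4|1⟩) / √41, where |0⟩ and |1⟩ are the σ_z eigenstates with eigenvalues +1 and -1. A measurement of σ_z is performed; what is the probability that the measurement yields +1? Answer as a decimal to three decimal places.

0.610

The +1 outcome corresponds to |0⟩. Its amplitude in |ψ⟩ is -5/√41.
P = |-5|² / 41 = 25/41.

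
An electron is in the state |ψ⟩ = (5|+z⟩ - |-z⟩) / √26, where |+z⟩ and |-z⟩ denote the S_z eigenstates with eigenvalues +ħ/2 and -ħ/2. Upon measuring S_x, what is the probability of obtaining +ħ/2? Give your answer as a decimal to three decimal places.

0.308

|+x⟩ = (|+z⟩ + |-z⟩)/√2, so ⟨+x|ψ⟩ = (4) / (√2·√26).
P = |4|² / 52 = 16/52.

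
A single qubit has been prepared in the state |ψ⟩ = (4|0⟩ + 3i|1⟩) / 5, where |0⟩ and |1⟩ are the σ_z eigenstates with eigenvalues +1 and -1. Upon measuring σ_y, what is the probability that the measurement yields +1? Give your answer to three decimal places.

0.980

|+y⟩ = (|0⟩ + i|1⟩)/√2, so ⟨+y|ψ⟩ = (7) / (√2·5).
P = |7|² / 50 = 49/50.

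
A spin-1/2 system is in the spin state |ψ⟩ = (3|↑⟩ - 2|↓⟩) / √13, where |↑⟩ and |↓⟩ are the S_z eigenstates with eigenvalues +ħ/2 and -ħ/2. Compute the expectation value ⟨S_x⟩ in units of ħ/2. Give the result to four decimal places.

-0.9231

⟨σ_x⟩ = 2 Re(a* b)/(|a|²+|b|²) with a = 3, b = -2.
a* b = -6, so ⟨σ_x⟩ = -12/13.
⟨S_x⟩ = (ħ/2)·⟨σ_x⟩.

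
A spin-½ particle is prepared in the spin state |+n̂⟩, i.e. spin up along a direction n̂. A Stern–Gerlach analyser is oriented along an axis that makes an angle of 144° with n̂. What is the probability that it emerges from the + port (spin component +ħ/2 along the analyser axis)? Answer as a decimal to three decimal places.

0.095

For spin-½, the probability of finding spin-up along an axis at angle θ to the initial spin direction is cos²(θ/2); spin-down is sin²(θ/2).
θ = 144°, so P = cos²(72°) ≈ 0.095.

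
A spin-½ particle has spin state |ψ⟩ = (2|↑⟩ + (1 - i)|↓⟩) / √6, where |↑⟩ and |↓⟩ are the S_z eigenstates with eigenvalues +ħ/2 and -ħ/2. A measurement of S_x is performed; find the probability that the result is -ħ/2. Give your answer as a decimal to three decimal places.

|-x⟩ = (|↑⟩ - |↓⟩)/√2, so ⟨-x|ψ⟩ = (1 + i) / (√2·√6).
P = |1 + i|² / 12 = 2/12.

0.167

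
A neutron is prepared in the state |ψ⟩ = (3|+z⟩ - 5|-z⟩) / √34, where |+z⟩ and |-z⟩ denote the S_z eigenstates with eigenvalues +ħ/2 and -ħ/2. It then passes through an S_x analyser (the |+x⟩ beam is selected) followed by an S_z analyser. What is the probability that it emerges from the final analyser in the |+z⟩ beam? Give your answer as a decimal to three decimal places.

First analyser (S_x): P(|+x⟩) = |⟨+x|ψ⟩|² = 4/68.
After stage 1 the state is |+x⟩; P(|+z⟩) = |⟨+z|+x⟩|² = 1/2.
Joint probability = 4/68 × 1/2 = 0.029.

0.029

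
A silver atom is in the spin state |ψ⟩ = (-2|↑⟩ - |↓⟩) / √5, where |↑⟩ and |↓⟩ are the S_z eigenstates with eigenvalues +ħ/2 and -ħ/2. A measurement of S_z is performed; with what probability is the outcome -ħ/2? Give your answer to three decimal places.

The -ħ/2 outcome corresponds to |↓⟩. Its amplitude in |ψ⟩ is -1/√5.
P = |-1|² / 5 = 1/5.

0.200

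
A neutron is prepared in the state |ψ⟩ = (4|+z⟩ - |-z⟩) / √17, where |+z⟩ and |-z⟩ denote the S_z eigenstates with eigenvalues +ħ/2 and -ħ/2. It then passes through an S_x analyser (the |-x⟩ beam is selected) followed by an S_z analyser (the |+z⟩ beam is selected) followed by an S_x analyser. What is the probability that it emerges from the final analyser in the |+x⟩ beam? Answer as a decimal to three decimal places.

0.184

First analyser (S_x): P(|-x⟩) = |⟨-x|ψ⟩|² = 25/34.
After stage 1 the state is |-x⟩; P(|+z⟩) = |⟨+z|-x⟩|² = 1/2.
After stage 2 the state is |+z⟩; P(|+x⟩) = |⟨+x|+z⟩|² = 1/2.
Joint probability = 25/34 × 1/2 × 1/2 = 0.184.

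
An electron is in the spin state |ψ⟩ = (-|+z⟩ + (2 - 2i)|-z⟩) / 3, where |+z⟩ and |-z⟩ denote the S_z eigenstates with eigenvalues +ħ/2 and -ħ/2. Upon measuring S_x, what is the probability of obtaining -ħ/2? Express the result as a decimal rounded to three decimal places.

0.722

|-x⟩ = (|+z⟩ - |-z⟩)/√2, so ⟨-x|ψ⟩ = (-3 + 2i) / (√2·3).
P = |-3 + 2i|² / 18 = 13/18.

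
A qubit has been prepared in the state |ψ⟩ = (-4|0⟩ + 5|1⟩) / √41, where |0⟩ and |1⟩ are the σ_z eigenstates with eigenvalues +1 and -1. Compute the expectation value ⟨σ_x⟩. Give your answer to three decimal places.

⟨σ_x⟩ = 2 Re(a* b)/(|a|²+|b|²) with a = -4, b = 5.
a* b = -20, so ⟨σ_x⟩ = -40/41.

-0.976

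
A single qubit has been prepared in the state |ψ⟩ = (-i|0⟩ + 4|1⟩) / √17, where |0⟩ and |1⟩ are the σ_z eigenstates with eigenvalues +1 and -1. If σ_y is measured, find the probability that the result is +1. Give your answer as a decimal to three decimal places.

|+y⟩ = (|0⟩ + i|1⟩)/√2, so ⟨+y|ψ⟩ = (-5i) / (√2·√17).
P = |-5i|² / 34 = 25/34.

0.735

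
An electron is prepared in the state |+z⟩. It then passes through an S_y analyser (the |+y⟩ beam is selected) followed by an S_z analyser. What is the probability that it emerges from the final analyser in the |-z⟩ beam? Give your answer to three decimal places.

0.250

First analyser (S_y): from |+z⟩, P(|+y⟩) = 1/2.
After stage 1 the state is |+y⟩; P(|-z⟩) = |⟨-z|+y⟩|² = 1/2.
Joint probability = 1/2 × 1/2 = 0.250.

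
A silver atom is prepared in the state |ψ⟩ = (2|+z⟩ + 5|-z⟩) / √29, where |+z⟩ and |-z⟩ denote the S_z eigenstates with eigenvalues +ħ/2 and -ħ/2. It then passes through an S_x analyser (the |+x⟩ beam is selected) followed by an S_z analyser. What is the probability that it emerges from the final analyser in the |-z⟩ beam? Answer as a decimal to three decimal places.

First analyser (S_x): P(|+x⟩) = |⟨+x|ψ⟩|² = 49/58.
After stage 1 the state is |+x⟩; P(|-z⟩) = |⟨-z|+x⟩|² = 1/2.
Joint probability = 49/58 × 1/2 = 0.422.

0.422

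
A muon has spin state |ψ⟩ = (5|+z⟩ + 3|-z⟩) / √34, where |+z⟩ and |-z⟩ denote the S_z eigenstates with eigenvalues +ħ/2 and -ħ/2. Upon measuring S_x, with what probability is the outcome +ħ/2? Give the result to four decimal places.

0.9412

|+x⟩ = (|+z⟩ + |-z⟩)/√2, so ⟨+x|ψ⟩ = (8) / (√2·√34).
P = |8|² / 68 = 64/68.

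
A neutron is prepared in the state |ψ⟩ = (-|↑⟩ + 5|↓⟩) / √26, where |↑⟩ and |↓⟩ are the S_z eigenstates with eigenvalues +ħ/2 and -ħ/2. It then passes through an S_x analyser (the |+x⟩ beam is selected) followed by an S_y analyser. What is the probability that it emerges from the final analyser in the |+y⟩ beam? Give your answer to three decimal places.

0.154

First analyser (S_x): P(|+x⟩) = |⟨+x|ψ⟩|² = 16/52.
After stage 1 the state is |+x⟩; P(|+y⟩) = |⟨+y|+x⟩|² = 1/2.
Joint probability = 16/52 × 1/2 = 0.154.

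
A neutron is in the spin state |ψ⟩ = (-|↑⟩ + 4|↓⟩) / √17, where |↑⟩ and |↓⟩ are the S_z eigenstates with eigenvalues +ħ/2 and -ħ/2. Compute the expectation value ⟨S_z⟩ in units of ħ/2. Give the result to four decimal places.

⟨σ_z⟩ = |a|² - |b|² divided by |a|²+|b|², with a, b the |↑⟩, |↓⟩ amplitudes.
= (1 - 16)/17 = -15/17.
⟨S_z⟩ = (ħ/2)·⟨σ_z⟩.

-0.8824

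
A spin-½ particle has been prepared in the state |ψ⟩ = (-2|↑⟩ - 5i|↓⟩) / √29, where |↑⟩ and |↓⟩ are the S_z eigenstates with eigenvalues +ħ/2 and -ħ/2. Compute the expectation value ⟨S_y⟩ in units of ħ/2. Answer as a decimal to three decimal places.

⟨σ_y⟩ = 2 Im(a* b)/(|a|²+|b|²) with a = -2, b = -5i.
a* b = 10i, so ⟨σ_y⟩ = 20/29.
⟨S_y⟩ = (ħ/2)·⟨σ_y⟩.

0.690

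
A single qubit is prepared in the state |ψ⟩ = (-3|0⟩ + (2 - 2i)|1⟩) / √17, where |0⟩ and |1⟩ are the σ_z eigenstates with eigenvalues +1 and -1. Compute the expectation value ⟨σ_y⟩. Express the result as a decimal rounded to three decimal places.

⟨σ_y⟩ = 2 Im(a* b)/(|a|²+|b|²) with a = -3, b = (2 - 2i).
a* b = (-6 + 6i), so ⟨σ_y⟩ = 12/17.

0.706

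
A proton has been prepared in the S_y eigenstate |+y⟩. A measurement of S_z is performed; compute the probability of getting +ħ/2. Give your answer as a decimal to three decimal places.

0.500

In the S_z basis, |+y⟩ = (|↑⟩ + i|↓⟩)/√2 and |+z⟩ = |↑⟩.
|⟨+z|+y⟩|² = 1/2.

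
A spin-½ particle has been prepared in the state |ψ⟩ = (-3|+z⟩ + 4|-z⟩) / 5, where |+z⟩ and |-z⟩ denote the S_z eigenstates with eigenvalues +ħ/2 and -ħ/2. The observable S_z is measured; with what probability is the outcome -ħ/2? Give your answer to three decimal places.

0.640

The -ħ/2 outcome corresponds to |-z⟩. Its amplitude in |ψ⟩ is 4/5.
P = |4|² / 25 = 16/25.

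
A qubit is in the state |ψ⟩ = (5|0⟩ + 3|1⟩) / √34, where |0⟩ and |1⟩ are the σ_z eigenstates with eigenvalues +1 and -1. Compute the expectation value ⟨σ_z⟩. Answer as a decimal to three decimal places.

0.471

⟨σ_z⟩ = |a|² - |b|² divided by |a|²+|b|², with a, b the |0⟩, |1⟩ amplitudes.
= (25 - 9)/34 = 16/34.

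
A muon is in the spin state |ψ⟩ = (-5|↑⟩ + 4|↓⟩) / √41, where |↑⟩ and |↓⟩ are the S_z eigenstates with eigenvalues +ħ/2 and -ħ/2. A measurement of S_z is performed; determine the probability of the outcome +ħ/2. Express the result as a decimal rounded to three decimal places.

The +ħ/2 outcome corresponds to |↑⟩. Its amplitude in |ψ⟩ is -5/√41.
P = |-5|² / 41 = 25/41.

0.610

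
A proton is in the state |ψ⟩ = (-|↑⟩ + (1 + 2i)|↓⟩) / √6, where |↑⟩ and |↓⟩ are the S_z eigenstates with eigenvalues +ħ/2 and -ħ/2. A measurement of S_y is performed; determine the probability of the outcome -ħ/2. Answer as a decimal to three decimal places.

0.833

|-y⟩ = (|↑⟩ - i|↓⟩)/√2, so ⟨-y|ψ⟩ = (-3 + i) / (√2·√6).
P = |-3 + i|² / 12 = 10/12.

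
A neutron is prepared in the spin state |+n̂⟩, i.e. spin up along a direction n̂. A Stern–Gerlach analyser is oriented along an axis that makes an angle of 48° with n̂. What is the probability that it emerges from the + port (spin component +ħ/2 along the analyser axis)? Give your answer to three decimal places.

For spin-½, the probability of finding spin-up along an axis at angle θ to the initial spin direction is cos²(θ/2); spin-down is sin²(θ/2).
θ = 48°, so P = cos²(24°) ≈ 0.835.

0.835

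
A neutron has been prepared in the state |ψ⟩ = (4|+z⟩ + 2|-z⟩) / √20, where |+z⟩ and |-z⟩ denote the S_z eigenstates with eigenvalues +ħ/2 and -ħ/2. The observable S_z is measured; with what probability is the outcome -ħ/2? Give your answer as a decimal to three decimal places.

0.200

The -ħ/2 outcome corresponds to |-z⟩. Its amplitude in |ψ⟩ is 2/√20.
P = |2|² / 20 = 4/20.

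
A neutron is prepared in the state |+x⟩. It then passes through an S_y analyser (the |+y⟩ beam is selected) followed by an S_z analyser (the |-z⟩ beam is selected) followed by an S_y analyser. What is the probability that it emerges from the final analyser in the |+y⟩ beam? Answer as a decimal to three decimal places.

0.125

First analyser (S_y): from |+x⟩, P(|+y⟩) = 1/2.
After stage 1 the state is |+y⟩; P(|-z⟩) = |⟨-z|+y⟩|² = 1/2.
After stage 2 the state is |-z⟩; P(|+y⟩) = |⟨+y|-z⟩|² = 1/2.
Joint probability = 1/2 × 1/2 × 1/2 = 0.125.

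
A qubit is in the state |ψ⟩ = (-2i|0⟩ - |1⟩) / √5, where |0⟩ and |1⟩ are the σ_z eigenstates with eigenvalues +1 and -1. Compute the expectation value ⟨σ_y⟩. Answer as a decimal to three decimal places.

-0.800

⟨σ_y⟩ = 2 Im(a* b)/(|a|²+|b|²) with a = -2i, b = -1.
a* b = -2i, so ⟨σ_y⟩ = -4/5.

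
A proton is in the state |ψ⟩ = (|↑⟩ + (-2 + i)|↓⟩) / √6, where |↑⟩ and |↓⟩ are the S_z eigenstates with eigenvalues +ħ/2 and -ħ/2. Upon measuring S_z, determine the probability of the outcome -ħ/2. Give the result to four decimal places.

0.8333

The -ħ/2 outcome corresponds to |↓⟩. Its amplitude in |ψ⟩ is (-2 + i)/√6.
P = |-2 + i|² / 6 = 5/6.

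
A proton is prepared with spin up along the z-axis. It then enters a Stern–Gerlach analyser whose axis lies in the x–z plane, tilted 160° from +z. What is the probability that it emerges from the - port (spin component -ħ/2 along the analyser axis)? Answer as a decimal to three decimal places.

For spin-½, the probability of finding spin-up along an axis at angle θ to the initial spin direction is cos²(θ/2); spin-down is sin²(θ/2).
θ = 160°, so P = sin²(80°) ≈ 0.970.

0.970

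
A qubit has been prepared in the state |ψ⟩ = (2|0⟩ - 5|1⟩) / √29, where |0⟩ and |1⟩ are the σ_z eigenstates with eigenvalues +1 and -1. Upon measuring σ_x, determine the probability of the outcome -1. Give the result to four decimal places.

0.8448

|-x⟩ = (|0⟩ - |1⟩)/√2, so ⟨-x|ψ⟩ = (7) / (√2·√29).
P = |7|² / 58 = 49/58.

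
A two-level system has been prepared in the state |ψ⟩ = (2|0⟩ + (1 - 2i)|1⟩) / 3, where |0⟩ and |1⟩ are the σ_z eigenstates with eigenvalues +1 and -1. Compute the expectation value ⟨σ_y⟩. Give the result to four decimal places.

-0.8889

⟨σ_y⟩ = 2 Im(a* b)/(|a|²+|b|²) with a = 2, b = (1 - 2i).
a* b = (2 - 4i), so ⟨σ_y⟩ = -8/9.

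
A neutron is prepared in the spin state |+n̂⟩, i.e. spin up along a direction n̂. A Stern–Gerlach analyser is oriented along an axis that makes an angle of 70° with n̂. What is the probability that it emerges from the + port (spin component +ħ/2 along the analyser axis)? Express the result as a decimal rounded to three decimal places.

0.671

For spin-½, the probability of finding spin-up along an axis at angle θ to the initial spin direction is cos²(θ/2); spin-down is sin²(θ/2).
θ = 70°, so P = cos²(35°) ≈ 0.671.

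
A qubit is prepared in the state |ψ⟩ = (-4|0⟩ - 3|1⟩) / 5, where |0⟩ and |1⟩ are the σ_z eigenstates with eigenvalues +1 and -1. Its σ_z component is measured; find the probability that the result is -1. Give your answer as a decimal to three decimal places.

The -1 outcome corresponds to |1⟩. Its amplitude in |ψ⟩ is -3/5.
P = |-3|² / 25 = 9/25.

0.360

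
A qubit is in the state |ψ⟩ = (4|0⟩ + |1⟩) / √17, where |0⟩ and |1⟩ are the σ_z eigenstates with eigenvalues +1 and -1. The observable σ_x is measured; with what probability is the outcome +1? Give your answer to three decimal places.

|+x⟩ = (|0⟩ + |1⟩)/√2, so ⟨+x|ψ⟩ = (5) / (√2·√17).
P = |5|² / 34 = 25/34.

0.735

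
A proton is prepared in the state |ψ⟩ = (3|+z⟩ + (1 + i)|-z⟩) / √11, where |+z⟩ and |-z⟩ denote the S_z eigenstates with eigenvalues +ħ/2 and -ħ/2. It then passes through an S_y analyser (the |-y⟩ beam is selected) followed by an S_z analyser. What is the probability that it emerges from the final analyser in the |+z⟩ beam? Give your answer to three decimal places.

First analyser (S_y): P(|-y⟩) = |⟨-y|ψ⟩|² = 5/22.
After stage 1 the state is |-y⟩; P(|+z⟩) = |⟨+z|-y⟩|² = 1/2.
Joint probability = 5/22 × 1/2 = 0.114.

0.114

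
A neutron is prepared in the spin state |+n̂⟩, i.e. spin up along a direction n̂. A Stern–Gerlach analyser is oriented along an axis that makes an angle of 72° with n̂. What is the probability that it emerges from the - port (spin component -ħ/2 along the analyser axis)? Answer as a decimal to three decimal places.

For spin-½, the probability of finding spin-up along an axis at angle θ to the initial spin direction is cos²(θ/2); spin-down is sin²(θ/2).
θ = 72°, so P = sin²(36°) ≈ 0.345.

0.345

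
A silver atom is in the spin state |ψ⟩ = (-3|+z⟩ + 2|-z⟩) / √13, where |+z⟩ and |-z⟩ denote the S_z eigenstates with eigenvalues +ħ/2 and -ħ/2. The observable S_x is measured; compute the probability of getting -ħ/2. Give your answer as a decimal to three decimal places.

|-x⟩ = (|+z⟩ - |-z⟩)/√2, so ⟨-x|ψ⟩ = (-5) / (√2·√13).
P = |-5|² / 26 = 25/26.

0.962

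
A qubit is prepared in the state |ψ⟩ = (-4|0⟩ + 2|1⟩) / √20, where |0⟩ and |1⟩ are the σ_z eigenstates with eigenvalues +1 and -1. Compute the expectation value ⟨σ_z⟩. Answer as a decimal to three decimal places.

⟨σ_z⟩ = |a|² - |b|² divided by |a|²+|b|², with a, b the |0⟩, |1⟩ amplitudes.
= (16 - 4)/20 = 12/20.

0.600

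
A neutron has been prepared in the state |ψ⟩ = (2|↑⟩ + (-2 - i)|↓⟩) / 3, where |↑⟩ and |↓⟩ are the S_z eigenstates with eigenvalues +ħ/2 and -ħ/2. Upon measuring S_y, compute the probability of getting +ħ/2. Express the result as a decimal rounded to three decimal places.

0.278

|+y⟩ = (|↑⟩ + i|↓⟩)/√2, so ⟨+y|ψ⟩ = (1 + 2i) / (√2·3).
P = |1 + 2i|² / 18 = 5/18.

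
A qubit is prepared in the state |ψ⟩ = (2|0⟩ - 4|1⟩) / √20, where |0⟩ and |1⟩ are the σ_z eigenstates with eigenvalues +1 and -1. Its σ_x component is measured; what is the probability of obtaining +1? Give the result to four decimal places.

0.1000

|+x⟩ = (|0⟩ + |1⟩)/√2, so ⟨+x|ψ⟩ = (-2) / (√2·√20).
P = |-2|² / 40 = 4/40.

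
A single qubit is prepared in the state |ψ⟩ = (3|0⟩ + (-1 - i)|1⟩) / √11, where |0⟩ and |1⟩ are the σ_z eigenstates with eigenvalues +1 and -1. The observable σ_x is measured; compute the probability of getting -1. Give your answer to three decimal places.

0.773

|-x⟩ = (|0⟩ - |1⟩)/√2, so ⟨-x|ψ⟩ = (4 + i) / (√2·√11).
P = |4 + i|² / 22 = 17/22.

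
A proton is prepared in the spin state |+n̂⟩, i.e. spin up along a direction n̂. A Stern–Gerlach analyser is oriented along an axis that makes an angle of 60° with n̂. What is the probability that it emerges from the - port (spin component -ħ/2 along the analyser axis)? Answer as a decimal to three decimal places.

For spin-½, the probability of finding spin-up along an axis at angle θ to the initial spin direction is cos²(θ/2); spin-down is sin²(θ/2).
θ = 60°, so P = sin²(30°) ≈ 0.250.

0.250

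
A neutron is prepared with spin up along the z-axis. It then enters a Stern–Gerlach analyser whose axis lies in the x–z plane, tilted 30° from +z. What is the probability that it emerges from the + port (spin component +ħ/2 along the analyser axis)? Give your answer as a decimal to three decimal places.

0.933

For spin-½, the probability of finding spin-up along an axis at angle θ to the initial spin direction is cos²(θ/2); spin-down is sin²(θ/2).
θ = 30°, so P = cos²(15°) ≈ 0.933.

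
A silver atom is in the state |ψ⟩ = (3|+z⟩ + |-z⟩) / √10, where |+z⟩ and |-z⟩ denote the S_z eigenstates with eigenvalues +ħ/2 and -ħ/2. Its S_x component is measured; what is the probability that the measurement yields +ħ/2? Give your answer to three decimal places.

|+x⟩ = (|+z⟩ + |-z⟩)/√2, so ⟨+x|ψ⟩ = (4) / (√2·√10).
P = |4|² / 20 = 16/20.

0.800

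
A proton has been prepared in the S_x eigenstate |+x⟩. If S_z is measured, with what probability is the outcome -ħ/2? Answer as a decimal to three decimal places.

In the S_z basis, |+x⟩ = (|↑⟩ + |↓⟩)/√2 and |-z⟩ = |↓⟩.
|⟨-z|+x⟩|² = 1/2.

0.500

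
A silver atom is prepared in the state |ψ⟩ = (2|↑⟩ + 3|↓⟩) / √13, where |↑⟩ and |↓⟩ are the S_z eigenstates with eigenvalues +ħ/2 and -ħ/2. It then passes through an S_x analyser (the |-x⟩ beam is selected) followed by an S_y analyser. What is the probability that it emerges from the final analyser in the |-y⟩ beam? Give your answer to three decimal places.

First analyser (S_x): P(|-x⟩) = |⟨-x|ψ⟩|² = 1/26.
After stage 1 the state is |-x⟩; P(|-y⟩) = |⟨-y|-x⟩|² = 1/2.
Joint probability = 1/26 × 1/2 = 0.019.

0.019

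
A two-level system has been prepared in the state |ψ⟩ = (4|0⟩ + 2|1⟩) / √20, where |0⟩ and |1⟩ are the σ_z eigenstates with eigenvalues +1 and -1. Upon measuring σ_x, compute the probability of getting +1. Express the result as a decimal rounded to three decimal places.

|+x⟩ = (|0⟩ + |1⟩)/√2, so ⟨+x|ψ⟩ = (6) / (√2·√20).
P = |6|² / 40 = 36/40.

0.900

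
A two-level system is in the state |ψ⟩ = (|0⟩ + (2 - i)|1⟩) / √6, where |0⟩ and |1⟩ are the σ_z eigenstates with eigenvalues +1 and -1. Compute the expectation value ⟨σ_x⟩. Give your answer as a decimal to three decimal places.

0.667

⟨σ_x⟩ = 2 Re(a* b)/(|a|²+|b|²) with a = 1, b = (2 - i).
a* b = (2 - i), so ⟨σ_x⟩ = 4/6.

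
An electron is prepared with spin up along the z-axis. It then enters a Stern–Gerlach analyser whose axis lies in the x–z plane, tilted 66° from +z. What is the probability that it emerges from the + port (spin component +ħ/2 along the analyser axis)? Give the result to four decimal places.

For spin-½, the probability of finding spin-up along an axis at angle θ to the initial spin direction is cos²(θ/2); spin-down is sin²(θ/2).
θ = 66°, so P = cos²(33°) ≈ 0.7034.

0.7034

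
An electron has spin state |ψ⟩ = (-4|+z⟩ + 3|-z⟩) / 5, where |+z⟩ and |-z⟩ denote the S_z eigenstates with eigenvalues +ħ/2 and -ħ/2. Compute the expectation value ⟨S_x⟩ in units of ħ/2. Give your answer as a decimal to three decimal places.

⟨σ_x⟩ = 2 Re(a* b)/(|a|²+|b|²) with a = -4, b = 3.
a* b = -12, so ⟨σ_x⟩ = -24/25.
⟨S_x⟩ = (ħ/2)·⟨σ_x⟩.

-0.960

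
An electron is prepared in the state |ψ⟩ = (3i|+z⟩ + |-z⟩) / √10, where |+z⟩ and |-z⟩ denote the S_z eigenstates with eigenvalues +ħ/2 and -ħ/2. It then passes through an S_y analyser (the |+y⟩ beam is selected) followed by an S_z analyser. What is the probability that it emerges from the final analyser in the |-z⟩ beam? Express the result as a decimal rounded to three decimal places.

First analyser (S_y): P(|+y⟩) = |⟨+y|ψ⟩|² = 4/20.
After stage 1 the state is |+y⟩; P(|-z⟩) = |⟨-z|+y⟩|² = 1/2.
Joint probability = 4/20 × 1/2 = 0.100.

0.100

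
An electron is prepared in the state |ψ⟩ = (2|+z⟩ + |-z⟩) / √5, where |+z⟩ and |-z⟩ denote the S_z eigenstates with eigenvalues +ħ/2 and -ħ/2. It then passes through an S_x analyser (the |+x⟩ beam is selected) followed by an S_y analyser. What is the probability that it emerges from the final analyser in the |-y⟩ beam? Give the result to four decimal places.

First analyser (S_x): P(|+x⟩) = |⟨+x|ψ⟩|² = 9/10.
After stage 1 the state is |+x⟩; P(|-y⟩) = |⟨-y|+x⟩|² = 1/2.
Joint probability = 9/10 × 1/2 = 0.4500.

0.4500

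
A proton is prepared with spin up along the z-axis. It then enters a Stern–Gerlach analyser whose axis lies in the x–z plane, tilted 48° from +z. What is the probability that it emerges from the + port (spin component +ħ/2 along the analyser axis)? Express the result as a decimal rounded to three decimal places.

For spin-½, the probability of finding spin-up along an axis at angle θ to the initial spin direction is cos²(θ/2); spin-down is sin²(θ/2).
θ = 48°, so P = cos²(24°) ≈ 0.835.

0.835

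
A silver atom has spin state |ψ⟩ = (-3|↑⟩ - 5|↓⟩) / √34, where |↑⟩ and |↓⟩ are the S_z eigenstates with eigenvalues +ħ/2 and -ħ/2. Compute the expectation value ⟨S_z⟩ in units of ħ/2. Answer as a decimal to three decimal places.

-0.471

⟨σ_z⟩ = |a|² - |b|² divided by |a|²+|b|², with a, b the |↑⟩, |↓⟩ amplitudes.
= (9 - 25)/34 = -16/34.
⟨S_z⟩ = (ħ/2)·⟨σ_z⟩.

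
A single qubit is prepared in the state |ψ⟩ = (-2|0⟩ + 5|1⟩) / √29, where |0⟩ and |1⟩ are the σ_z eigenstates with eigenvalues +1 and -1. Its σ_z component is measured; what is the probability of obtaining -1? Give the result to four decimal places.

0.8621

The -1 outcome corresponds to |1⟩. Its amplitude in |ψ⟩ is 5/√29.
P = |5|² / 29 = 25/29.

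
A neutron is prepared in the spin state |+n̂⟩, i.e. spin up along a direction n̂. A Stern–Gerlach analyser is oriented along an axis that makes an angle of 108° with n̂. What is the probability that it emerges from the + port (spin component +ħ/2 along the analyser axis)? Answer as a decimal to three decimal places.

0.345

For spin-½, the probability of finding spin-up along an axis at angle θ to the initial spin direction is cos²(θ/2); spin-down is sin²(θ/2).
θ = 108°, so P = cos²(54°) ≈ 0.345.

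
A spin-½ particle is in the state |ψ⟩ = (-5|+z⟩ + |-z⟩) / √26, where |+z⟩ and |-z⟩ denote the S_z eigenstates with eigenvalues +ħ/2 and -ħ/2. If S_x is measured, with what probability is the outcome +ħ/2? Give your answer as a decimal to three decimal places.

|+x⟩ = (|+z⟩ + |-z⟩)/√2, so ⟨+x|ψ⟩ = (-4) / (√2·√26).
P = |-4|² / 52 = 16/52.

0.308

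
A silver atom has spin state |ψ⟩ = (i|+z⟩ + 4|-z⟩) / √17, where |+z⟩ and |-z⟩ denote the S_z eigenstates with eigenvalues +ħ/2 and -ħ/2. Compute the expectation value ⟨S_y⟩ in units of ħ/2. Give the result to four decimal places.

⟨σ_y⟩ = 2 Im(a* b)/(|a|²+|b|²) with a = i, b = 4.
a* b = -4i, so ⟨σ_y⟩ = -8/17.
⟨S_y⟩ = (ħ/2)·⟨σ_y⟩.

-0.4706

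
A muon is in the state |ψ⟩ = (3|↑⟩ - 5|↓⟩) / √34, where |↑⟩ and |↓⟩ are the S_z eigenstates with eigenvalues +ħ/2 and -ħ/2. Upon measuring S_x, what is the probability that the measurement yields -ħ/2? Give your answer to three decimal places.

0.941

|-x⟩ = (|↑⟩ - |↓⟩)/√2, so ⟨-x|ψ⟩ = (8) / (√2·√34).
P = |8|² / 68 = 64/68.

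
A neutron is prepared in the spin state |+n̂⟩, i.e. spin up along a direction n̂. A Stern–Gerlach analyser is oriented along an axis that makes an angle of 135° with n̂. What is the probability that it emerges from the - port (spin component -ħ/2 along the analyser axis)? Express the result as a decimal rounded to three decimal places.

0.854

For spin-½, the probability of finding spin-up along an axis at angle θ to the initial spin direction is cos²(θ/2); spin-down is sin²(θ/2).
θ = 135°, so P = sin²(67.5°) ≈ 0.854.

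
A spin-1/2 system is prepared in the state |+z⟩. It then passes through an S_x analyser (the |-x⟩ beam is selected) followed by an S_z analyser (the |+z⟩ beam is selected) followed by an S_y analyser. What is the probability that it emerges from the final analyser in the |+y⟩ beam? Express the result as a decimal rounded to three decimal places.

0.125

First analyser (S_x): from |+z⟩, P(|-x⟩) = 1/2.
After stage 1 the state is |-x⟩; P(|+z⟩) = |⟨+z|-x⟩|² = 1/2.
After stage 2 the state is |+z⟩; P(|+y⟩) = |⟨+y|+z⟩|² = 1/2.
Joint probability = 1/2 × 1/2 × 1/2 = 0.125.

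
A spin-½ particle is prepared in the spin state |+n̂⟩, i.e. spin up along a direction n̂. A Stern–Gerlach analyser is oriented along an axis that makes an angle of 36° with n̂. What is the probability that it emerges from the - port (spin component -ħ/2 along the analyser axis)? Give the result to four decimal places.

0.0955

For spin-½, the probability of finding spin-up along an axis at angle θ to the initial spin direction is cos²(θ/2); spin-down is sin²(θ/2).
θ = 36°, so P = sin²(18°) ≈ 0.0955.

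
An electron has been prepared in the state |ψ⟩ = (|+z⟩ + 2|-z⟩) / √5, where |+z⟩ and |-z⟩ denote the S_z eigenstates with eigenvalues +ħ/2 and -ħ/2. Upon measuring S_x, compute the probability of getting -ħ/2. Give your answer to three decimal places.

|-x⟩ = (|+z⟩ - |-z⟩)/√2, so ⟨-x|ψ⟩ = (-1) / (√2·√5).
P = |-1|² / 10 = 1/10.

0.100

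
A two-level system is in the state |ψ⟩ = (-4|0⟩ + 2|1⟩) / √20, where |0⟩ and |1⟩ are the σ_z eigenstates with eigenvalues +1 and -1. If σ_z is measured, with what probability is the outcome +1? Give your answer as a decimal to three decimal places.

0.800

The +1 outcome corresponds to |0⟩. Its amplitude in |ψ⟩ is -4/√20.
P = |-4|² / 20 = 16/20.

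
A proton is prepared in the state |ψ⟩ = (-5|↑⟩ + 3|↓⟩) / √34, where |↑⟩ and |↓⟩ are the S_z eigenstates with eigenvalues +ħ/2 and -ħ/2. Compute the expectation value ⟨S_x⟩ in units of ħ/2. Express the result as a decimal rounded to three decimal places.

-0.882

⟨σ_x⟩ = 2 Re(a* b)/(|a|²+|b|²) with a = -5, b = 3.
a* b = -15, so ⟨σ_x⟩ = -30/34.
⟨S_x⟩ = (ħ/2)·⟨σ_x⟩.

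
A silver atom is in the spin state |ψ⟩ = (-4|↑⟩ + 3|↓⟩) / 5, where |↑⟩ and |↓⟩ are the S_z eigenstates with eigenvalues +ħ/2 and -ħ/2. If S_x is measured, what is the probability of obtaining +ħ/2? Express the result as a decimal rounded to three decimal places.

|+x⟩ = (|↑⟩ + |↓⟩)/√2, so ⟨+x|ψ⟩ = (-1) / (√2·5).
P = |-1|² / 50 = 1/50.

0.020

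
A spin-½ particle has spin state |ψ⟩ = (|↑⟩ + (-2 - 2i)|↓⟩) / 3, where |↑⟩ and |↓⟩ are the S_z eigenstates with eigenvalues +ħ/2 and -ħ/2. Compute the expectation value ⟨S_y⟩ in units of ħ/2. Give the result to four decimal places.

⟨σ_y⟩ = 2 Im(a* b)/(|a|²+|b|²) with a = 1, b = (-2 - 2i).
a* b = (-2 - 2i), so ⟨σ_y⟩ = -4/9.
⟨S_y⟩ = (ħ/2)·⟨σ_y⟩.

-0.4444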